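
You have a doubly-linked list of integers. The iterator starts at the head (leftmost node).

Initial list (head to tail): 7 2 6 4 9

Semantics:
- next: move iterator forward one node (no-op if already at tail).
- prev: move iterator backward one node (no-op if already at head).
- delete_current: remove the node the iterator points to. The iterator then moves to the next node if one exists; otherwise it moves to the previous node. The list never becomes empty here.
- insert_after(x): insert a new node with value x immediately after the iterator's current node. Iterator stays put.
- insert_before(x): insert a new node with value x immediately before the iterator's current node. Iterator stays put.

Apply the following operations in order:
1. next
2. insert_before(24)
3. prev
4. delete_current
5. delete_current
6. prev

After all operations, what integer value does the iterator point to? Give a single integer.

After 1 (next): list=[7, 2, 6, 4, 9] cursor@2
After 2 (insert_before(24)): list=[7, 24, 2, 6, 4, 9] cursor@2
After 3 (prev): list=[7, 24, 2, 6, 4, 9] cursor@24
After 4 (delete_current): list=[7, 2, 6, 4, 9] cursor@2
After 5 (delete_current): list=[7, 6, 4, 9] cursor@6
After 6 (prev): list=[7, 6, 4, 9] cursor@7

Answer: 7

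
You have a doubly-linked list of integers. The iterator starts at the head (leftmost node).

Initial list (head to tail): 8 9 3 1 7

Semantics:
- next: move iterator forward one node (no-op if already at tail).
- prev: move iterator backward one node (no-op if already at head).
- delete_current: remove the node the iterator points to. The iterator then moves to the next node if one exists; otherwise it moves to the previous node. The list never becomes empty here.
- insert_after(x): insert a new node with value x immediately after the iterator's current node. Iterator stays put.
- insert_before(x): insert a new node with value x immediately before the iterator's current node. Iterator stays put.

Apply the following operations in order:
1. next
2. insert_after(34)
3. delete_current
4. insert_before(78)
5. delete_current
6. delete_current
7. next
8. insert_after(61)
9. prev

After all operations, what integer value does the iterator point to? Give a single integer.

Answer: 1

Derivation:
After 1 (next): list=[8, 9, 3, 1, 7] cursor@9
After 2 (insert_after(34)): list=[8, 9, 34, 3, 1, 7] cursor@9
After 3 (delete_current): list=[8, 34, 3, 1, 7] cursor@34
After 4 (insert_before(78)): list=[8, 78, 34, 3, 1, 7] cursor@34
After 5 (delete_current): list=[8, 78, 3, 1, 7] cursor@3
After 6 (delete_current): list=[8, 78, 1, 7] cursor@1
After 7 (next): list=[8, 78, 1, 7] cursor@7
After 8 (insert_after(61)): list=[8, 78, 1, 7, 61] cursor@7
After 9 (prev): list=[8, 78, 1, 7, 61] cursor@1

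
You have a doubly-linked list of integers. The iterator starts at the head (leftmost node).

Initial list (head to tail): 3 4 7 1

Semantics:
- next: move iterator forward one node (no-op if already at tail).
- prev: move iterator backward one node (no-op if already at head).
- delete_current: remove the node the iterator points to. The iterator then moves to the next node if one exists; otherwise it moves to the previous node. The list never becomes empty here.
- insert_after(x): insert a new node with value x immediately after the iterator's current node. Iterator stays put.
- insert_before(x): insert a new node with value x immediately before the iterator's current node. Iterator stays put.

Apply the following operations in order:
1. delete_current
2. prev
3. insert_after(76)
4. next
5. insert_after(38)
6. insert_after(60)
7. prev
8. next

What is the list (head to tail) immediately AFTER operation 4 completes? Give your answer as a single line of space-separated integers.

Answer: 4 76 7 1

Derivation:
After 1 (delete_current): list=[4, 7, 1] cursor@4
After 2 (prev): list=[4, 7, 1] cursor@4
After 3 (insert_after(76)): list=[4, 76, 7, 1] cursor@4
After 4 (next): list=[4, 76, 7, 1] cursor@76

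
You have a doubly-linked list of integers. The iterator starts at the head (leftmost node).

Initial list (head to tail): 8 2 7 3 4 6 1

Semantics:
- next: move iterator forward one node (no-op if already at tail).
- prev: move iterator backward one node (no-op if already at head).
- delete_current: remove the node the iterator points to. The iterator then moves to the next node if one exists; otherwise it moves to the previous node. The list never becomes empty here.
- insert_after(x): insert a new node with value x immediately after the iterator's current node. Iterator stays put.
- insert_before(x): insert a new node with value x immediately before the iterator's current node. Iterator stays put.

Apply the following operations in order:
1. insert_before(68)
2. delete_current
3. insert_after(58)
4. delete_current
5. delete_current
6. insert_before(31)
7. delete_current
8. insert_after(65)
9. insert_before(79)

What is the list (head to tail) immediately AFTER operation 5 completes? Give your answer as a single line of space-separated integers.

Answer: 68 7 3 4 6 1

Derivation:
After 1 (insert_before(68)): list=[68, 8, 2, 7, 3, 4, 6, 1] cursor@8
After 2 (delete_current): list=[68, 2, 7, 3, 4, 6, 1] cursor@2
After 3 (insert_after(58)): list=[68, 2, 58, 7, 3, 4, 6, 1] cursor@2
After 4 (delete_current): list=[68, 58, 7, 3, 4, 6, 1] cursor@58
After 5 (delete_current): list=[68, 7, 3, 4, 6, 1] cursor@7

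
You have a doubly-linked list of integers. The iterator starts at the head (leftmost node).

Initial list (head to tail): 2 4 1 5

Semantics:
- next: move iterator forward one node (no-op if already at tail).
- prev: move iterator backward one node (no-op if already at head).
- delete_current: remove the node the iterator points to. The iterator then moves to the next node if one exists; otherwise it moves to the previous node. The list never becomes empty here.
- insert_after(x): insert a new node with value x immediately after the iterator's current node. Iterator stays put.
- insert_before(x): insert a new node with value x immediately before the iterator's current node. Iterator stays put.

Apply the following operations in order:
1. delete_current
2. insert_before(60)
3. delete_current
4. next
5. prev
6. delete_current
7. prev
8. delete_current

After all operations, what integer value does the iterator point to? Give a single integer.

After 1 (delete_current): list=[4, 1, 5] cursor@4
After 2 (insert_before(60)): list=[60, 4, 1, 5] cursor@4
After 3 (delete_current): list=[60, 1, 5] cursor@1
After 4 (next): list=[60, 1, 5] cursor@5
After 5 (prev): list=[60, 1, 5] cursor@1
After 6 (delete_current): list=[60, 5] cursor@5
After 7 (prev): list=[60, 5] cursor@60
After 8 (delete_current): list=[5] cursor@5

Answer: 5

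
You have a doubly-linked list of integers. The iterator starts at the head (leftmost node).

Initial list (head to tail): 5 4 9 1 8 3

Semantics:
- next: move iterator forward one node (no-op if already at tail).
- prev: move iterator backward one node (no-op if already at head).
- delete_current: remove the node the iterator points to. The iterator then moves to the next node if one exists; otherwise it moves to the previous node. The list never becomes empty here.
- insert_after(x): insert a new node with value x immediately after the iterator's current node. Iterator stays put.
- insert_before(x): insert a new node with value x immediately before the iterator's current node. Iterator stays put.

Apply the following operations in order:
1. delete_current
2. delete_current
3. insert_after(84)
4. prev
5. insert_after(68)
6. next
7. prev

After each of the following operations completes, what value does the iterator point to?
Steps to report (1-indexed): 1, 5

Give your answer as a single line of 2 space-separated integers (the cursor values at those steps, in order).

Answer: 4 9

Derivation:
After 1 (delete_current): list=[4, 9, 1, 8, 3] cursor@4
After 2 (delete_current): list=[9, 1, 8, 3] cursor@9
After 3 (insert_after(84)): list=[9, 84, 1, 8, 3] cursor@9
After 4 (prev): list=[9, 84, 1, 8, 3] cursor@9
After 5 (insert_after(68)): list=[9, 68, 84, 1, 8, 3] cursor@9
After 6 (next): list=[9, 68, 84, 1, 8, 3] cursor@68
After 7 (prev): list=[9, 68, 84, 1, 8, 3] cursor@9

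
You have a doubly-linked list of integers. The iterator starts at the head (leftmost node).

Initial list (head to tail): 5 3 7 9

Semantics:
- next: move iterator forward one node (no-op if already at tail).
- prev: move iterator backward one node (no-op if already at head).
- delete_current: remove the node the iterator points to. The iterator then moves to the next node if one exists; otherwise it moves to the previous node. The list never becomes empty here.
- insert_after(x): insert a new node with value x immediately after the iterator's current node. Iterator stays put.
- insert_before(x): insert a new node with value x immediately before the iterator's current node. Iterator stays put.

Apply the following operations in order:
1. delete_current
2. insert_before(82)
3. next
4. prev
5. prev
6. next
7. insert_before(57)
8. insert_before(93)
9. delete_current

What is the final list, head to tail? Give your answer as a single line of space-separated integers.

Answer: 82 57 93 7 9

Derivation:
After 1 (delete_current): list=[3, 7, 9] cursor@3
After 2 (insert_before(82)): list=[82, 3, 7, 9] cursor@3
After 3 (next): list=[82, 3, 7, 9] cursor@7
After 4 (prev): list=[82, 3, 7, 9] cursor@3
After 5 (prev): list=[82, 3, 7, 9] cursor@82
After 6 (next): list=[82, 3, 7, 9] cursor@3
After 7 (insert_before(57)): list=[82, 57, 3, 7, 9] cursor@3
After 8 (insert_before(93)): list=[82, 57, 93, 3, 7, 9] cursor@3
After 9 (delete_current): list=[82, 57, 93, 7, 9] cursor@7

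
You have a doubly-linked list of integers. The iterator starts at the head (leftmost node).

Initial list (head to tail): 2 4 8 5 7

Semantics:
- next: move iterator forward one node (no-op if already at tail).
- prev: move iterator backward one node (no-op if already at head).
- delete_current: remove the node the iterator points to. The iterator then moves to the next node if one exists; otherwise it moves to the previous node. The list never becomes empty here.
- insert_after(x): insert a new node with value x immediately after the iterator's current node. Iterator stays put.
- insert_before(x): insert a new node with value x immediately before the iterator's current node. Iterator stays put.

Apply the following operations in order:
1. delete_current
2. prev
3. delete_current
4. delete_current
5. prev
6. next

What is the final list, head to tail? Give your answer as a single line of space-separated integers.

After 1 (delete_current): list=[4, 8, 5, 7] cursor@4
After 2 (prev): list=[4, 8, 5, 7] cursor@4
After 3 (delete_current): list=[8, 5, 7] cursor@8
After 4 (delete_current): list=[5, 7] cursor@5
After 5 (prev): list=[5, 7] cursor@5
After 6 (next): list=[5, 7] cursor@7

Answer: 5 7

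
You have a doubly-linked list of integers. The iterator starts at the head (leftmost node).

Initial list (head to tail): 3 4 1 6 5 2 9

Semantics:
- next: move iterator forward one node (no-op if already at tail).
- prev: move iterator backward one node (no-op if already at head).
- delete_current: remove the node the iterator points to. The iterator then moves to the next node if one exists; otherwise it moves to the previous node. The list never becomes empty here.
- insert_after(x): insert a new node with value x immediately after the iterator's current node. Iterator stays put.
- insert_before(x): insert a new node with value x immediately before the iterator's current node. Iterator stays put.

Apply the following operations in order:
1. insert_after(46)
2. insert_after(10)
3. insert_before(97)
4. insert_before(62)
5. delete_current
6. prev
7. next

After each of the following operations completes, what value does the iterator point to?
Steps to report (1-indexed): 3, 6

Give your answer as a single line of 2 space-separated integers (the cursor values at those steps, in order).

Answer: 3 62

Derivation:
After 1 (insert_after(46)): list=[3, 46, 4, 1, 6, 5, 2, 9] cursor@3
After 2 (insert_after(10)): list=[3, 10, 46, 4, 1, 6, 5, 2, 9] cursor@3
After 3 (insert_before(97)): list=[97, 3, 10, 46, 4, 1, 6, 5, 2, 9] cursor@3
After 4 (insert_before(62)): list=[97, 62, 3, 10, 46, 4, 1, 6, 5, 2, 9] cursor@3
After 5 (delete_current): list=[97, 62, 10, 46, 4, 1, 6, 5, 2, 9] cursor@10
After 6 (prev): list=[97, 62, 10, 46, 4, 1, 6, 5, 2, 9] cursor@62
After 7 (next): list=[97, 62, 10, 46, 4, 1, 6, 5, 2, 9] cursor@10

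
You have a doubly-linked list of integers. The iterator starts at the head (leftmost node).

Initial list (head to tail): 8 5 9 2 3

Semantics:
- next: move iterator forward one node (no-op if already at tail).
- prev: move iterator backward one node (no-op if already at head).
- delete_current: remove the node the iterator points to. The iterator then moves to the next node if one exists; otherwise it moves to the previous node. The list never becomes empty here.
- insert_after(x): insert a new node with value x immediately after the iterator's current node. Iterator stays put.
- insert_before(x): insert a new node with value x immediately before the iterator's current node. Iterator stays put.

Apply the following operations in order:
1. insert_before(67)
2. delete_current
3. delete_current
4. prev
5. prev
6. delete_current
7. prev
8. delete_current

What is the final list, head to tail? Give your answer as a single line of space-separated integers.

Answer: 2 3

Derivation:
After 1 (insert_before(67)): list=[67, 8, 5, 9, 2, 3] cursor@8
After 2 (delete_current): list=[67, 5, 9, 2, 3] cursor@5
After 3 (delete_current): list=[67, 9, 2, 3] cursor@9
After 4 (prev): list=[67, 9, 2, 3] cursor@67
After 5 (prev): list=[67, 9, 2, 3] cursor@67
After 6 (delete_current): list=[9, 2, 3] cursor@9
After 7 (prev): list=[9, 2, 3] cursor@9
After 8 (delete_current): list=[2, 3] cursor@2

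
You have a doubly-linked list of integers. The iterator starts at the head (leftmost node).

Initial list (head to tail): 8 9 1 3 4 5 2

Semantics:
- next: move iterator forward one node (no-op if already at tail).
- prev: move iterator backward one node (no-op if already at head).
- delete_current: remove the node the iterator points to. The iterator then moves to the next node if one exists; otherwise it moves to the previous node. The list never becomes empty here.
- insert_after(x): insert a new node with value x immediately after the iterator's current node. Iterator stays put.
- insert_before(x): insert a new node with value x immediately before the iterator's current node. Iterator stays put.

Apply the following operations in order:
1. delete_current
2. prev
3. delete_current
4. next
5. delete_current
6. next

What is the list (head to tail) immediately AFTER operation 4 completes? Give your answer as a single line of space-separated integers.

Answer: 1 3 4 5 2

Derivation:
After 1 (delete_current): list=[9, 1, 3, 4, 5, 2] cursor@9
After 2 (prev): list=[9, 1, 3, 4, 5, 2] cursor@9
After 3 (delete_current): list=[1, 3, 4, 5, 2] cursor@1
After 4 (next): list=[1, 3, 4, 5, 2] cursor@3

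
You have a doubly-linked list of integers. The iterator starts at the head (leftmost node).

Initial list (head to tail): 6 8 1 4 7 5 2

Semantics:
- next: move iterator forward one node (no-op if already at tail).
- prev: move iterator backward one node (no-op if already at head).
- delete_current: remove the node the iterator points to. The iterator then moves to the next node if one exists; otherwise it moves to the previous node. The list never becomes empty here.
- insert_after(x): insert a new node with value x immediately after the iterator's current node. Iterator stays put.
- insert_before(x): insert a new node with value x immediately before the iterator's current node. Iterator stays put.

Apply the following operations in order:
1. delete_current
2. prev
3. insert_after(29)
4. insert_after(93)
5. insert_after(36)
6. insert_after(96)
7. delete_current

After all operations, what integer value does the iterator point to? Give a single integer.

After 1 (delete_current): list=[8, 1, 4, 7, 5, 2] cursor@8
After 2 (prev): list=[8, 1, 4, 7, 5, 2] cursor@8
After 3 (insert_after(29)): list=[8, 29, 1, 4, 7, 5, 2] cursor@8
After 4 (insert_after(93)): list=[8, 93, 29, 1, 4, 7, 5, 2] cursor@8
After 5 (insert_after(36)): list=[8, 36, 93, 29, 1, 4, 7, 5, 2] cursor@8
After 6 (insert_after(96)): list=[8, 96, 36, 93, 29, 1, 4, 7, 5, 2] cursor@8
After 7 (delete_current): list=[96, 36, 93, 29, 1, 4, 7, 5, 2] cursor@96

Answer: 96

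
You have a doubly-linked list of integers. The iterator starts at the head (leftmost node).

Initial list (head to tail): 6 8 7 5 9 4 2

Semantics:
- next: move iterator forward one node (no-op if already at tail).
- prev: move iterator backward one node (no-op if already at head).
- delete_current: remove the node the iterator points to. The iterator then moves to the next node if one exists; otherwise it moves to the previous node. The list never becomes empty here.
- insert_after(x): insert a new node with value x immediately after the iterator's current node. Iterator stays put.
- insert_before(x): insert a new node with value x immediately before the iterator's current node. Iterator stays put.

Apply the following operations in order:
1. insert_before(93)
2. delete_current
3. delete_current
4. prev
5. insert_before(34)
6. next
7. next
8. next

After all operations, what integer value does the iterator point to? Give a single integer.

Answer: 9

Derivation:
After 1 (insert_before(93)): list=[93, 6, 8, 7, 5, 9, 4, 2] cursor@6
After 2 (delete_current): list=[93, 8, 7, 5, 9, 4, 2] cursor@8
After 3 (delete_current): list=[93, 7, 5, 9, 4, 2] cursor@7
After 4 (prev): list=[93, 7, 5, 9, 4, 2] cursor@93
After 5 (insert_before(34)): list=[34, 93, 7, 5, 9, 4, 2] cursor@93
After 6 (next): list=[34, 93, 7, 5, 9, 4, 2] cursor@7
After 7 (next): list=[34, 93, 7, 5, 9, 4, 2] cursor@5
After 8 (next): list=[34, 93, 7, 5, 9, 4, 2] cursor@9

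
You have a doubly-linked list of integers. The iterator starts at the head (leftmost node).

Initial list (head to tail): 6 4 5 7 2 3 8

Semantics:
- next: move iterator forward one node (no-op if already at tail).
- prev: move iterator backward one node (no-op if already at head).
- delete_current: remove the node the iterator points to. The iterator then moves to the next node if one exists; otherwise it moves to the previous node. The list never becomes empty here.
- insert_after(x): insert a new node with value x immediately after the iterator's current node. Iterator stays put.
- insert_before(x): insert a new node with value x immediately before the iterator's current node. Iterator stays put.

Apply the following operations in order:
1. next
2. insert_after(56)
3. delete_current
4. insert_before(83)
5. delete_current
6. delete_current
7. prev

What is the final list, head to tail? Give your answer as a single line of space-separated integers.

Answer: 6 83 7 2 3 8

Derivation:
After 1 (next): list=[6, 4, 5, 7, 2, 3, 8] cursor@4
After 2 (insert_after(56)): list=[6, 4, 56, 5, 7, 2, 3, 8] cursor@4
After 3 (delete_current): list=[6, 56, 5, 7, 2, 3, 8] cursor@56
After 4 (insert_before(83)): list=[6, 83, 56, 5, 7, 2, 3, 8] cursor@56
After 5 (delete_current): list=[6, 83, 5, 7, 2, 3, 8] cursor@5
After 6 (delete_current): list=[6, 83, 7, 2, 3, 8] cursor@7
After 7 (prev): list=[6, 83, 7, 2, 3, 8] cursor@83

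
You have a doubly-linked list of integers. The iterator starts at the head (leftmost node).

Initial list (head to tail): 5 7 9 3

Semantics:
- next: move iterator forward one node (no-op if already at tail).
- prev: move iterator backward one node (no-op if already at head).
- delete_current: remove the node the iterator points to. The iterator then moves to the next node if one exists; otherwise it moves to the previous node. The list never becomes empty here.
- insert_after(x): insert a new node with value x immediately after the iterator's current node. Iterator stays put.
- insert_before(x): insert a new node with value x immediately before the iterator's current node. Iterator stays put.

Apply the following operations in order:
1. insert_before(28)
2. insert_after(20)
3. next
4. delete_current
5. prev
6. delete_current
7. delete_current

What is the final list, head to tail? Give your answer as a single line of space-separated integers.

Answer: 28 9 3

Derivation:
After 1 (insert_before(28)): list=[28, 5, 7, 9, 3] cursor@5
After 2 (insert_after(20)): list=[28, 5, 20, 7, 9, 3] cursor@5
After 3 (next): list=[28, 5, 20, 7, 9, 3] cursor@20
After 4 (delete_current): list=[28, 5, 7, 9, 3] cursor@7
After 5 (prev): list=[28, 5, 7, 9, 3] cursor@5
After 6 (delete_current): list=[28, 7, 9, 3] cursor@7
After 7 (delete_current): list=[28, 9, 3] cursor@9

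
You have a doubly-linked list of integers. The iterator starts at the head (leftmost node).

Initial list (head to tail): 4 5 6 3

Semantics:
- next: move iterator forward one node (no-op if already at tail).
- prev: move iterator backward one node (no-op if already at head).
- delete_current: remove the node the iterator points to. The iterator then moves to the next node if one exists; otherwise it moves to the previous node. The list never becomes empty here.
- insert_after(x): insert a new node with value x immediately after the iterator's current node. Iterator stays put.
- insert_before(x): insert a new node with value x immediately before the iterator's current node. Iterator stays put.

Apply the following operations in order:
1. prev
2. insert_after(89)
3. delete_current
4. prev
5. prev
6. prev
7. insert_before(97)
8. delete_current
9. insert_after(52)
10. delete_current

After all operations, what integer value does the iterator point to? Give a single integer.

After 1 (prev): list=[4, 5, 6, 3] cursor@4
After 2 (insert_after(89)): list=[4, 89, 5, 6, 3] cursor@4
After 3 (delete_current): list=[89, 5, 6, 3] cursor@89
After 4 (prev): list=[89, 5, 6, 3] cursor@89
After 5 (prev): list=[89, 5, 6, 3] cursor@89
After 6 (prev): list=[89, 5, 6, 3] cursor@89
After 7 (insert_before(97)): list=[97, 89, 5, 6, 3] cursor@89
After 8 (delete_current): list=[97, 5, 6, 3] cursor@5
After 9 (insert_after(52)): list=[97, 5, 52, 6, 3] cursor@5
After 10 (delete_current): list=[97, 52, 6, 3] cursor@52

Answer: 52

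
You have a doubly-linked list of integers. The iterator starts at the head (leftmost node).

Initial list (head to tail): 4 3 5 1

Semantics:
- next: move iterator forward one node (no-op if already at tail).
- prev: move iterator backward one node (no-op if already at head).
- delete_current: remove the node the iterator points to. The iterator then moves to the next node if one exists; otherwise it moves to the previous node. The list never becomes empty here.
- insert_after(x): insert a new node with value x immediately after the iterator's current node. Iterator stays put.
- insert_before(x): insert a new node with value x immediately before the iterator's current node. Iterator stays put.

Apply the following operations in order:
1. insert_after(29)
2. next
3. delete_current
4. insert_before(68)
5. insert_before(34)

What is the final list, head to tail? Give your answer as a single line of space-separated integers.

After 1 (insert_after(29)): list=[4, 29, 3, 5, 1] cursor@4
After 2 (next): list=[4, 29, 3, 5, 1] cursor@29
After 3 (delete_current): list=[4, 3, 5, 1] cursor@3
After 4 (insert_before(68)): list=[4, 68, 3, 5, 1] cursor@3
After 5 (insert_before(34)): list=[4, 68, 34, 3, 5, 1] cursor@3

Answer: 4 68 34 3 5 1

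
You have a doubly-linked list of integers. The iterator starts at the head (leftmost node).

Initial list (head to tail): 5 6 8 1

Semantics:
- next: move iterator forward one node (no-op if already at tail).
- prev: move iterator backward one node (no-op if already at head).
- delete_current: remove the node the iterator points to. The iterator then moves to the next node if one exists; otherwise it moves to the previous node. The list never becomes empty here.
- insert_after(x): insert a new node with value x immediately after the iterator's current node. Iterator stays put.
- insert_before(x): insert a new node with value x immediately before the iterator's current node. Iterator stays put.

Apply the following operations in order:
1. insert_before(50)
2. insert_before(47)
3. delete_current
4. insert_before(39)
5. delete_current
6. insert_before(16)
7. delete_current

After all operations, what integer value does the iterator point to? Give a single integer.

Answer: 1

Derivation:
After 1 (insert_before(50)): list=[50, 5, 6, 8, 1] cursor@5
After 2 (insert_before(47)): list=[50, 47, 5, 6, 8, 1] cursor@5
After 3 (delete_current): list=[50, 47, 6, 8, 1] cursor@6
After 4 (insert_before(39)): list=[50, 47, 39, 6, 8, 1] cursor@6
After 5 (delete_current): list=[50, 47, 39, 8, 1] cursor@8
After 6 (insert_before(16)): list=[50, 47, 39, 16, 8, 1] cursor@8
After 7 (delete_current): list=[50, 47, 39, 16, 1] cursor@1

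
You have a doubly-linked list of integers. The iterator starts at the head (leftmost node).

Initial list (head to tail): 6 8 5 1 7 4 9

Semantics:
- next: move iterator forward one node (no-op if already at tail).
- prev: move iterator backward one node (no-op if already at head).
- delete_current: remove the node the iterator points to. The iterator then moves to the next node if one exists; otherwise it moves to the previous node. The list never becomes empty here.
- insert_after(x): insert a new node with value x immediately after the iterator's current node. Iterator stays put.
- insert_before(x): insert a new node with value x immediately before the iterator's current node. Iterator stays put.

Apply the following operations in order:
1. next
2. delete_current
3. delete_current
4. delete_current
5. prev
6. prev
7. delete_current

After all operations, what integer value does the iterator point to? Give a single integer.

After 1 (next): list=[6, 8, 5, 1, 7, 4, 9] cursor@8
After 2 (delete_current): list=[6, 5, 1, 7, 4, 9] cursor@5
After 3 (delete_current): list=[6, 1, 7, 4, 9] cursor@1
After 4 (delete_current): list=[6, 7, 4, 9] cursor@7
After 5 (prev): list=[6, 7, 4, 9] cursor@6
After 6 (prev): list=[6, 7, 4, 9] cursor@6
After 7 (delete_current): list=[7, 4, 9] cursor@7

Answer: 7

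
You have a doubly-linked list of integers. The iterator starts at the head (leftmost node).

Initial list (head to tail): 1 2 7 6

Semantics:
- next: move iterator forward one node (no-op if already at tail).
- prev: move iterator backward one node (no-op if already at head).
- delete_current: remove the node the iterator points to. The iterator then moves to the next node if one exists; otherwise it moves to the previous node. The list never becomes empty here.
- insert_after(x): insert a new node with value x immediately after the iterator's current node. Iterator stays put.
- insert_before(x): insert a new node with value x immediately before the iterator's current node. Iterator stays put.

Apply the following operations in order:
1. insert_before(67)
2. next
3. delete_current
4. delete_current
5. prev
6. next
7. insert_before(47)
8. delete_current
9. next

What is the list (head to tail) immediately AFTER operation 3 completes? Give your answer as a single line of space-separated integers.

After 1 (insert_before(67)): list=[67, 1, 2, 7, 6] cursor@1
After 2 (next): list=[67, 1, 2, 7, 6] cursor@2
After 3 (delete_current): list=[67, 1, 7, 6] cursor@7

Answer: 67 1 7 6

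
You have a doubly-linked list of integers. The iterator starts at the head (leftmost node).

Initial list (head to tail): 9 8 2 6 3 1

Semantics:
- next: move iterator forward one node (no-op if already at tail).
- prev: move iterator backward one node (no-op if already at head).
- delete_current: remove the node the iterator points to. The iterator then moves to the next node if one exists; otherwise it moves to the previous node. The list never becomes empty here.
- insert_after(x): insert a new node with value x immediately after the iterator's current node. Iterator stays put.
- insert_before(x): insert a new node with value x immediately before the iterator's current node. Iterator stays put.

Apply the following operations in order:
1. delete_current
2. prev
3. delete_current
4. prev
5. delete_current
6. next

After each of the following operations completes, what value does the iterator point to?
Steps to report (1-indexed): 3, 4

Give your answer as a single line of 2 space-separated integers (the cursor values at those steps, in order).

After 1 (delete_current): list=[8, 2, 6, 3, 1] cursor@8
After 2 (prev): list=[8, 2, 6, 3, 1] cursor@8
After 3 (delete_current): list=[2, 6, 3, 1] cursor@2
After 4 (prev): list=[2, 6, 3, 1] cursor@2
After 5 (delete_current): list=[6, 3, 1] cursor@6
After 6 (next): list=[6, 3, 1] cursor@3

Answer: 2 2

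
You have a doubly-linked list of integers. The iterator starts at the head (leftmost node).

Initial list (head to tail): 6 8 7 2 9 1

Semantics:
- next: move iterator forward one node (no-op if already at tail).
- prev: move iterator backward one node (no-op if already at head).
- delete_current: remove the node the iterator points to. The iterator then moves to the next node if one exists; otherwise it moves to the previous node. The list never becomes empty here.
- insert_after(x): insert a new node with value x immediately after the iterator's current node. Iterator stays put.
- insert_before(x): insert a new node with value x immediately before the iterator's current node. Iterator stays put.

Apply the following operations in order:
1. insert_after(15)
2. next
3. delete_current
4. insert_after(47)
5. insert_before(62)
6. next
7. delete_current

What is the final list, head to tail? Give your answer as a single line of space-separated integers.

After 1 (insert_after(15)): list=[6, 15, 8, 7, 2, 9, 1] cursor@6
After 2 (next): list=[6, 15, 8, 7, 2, 9, 1] cursor@15
After 3 (delete_current): list=[6, 8, 7, 2, 9, 1] cursor@8
After 4 (insert_after(47)): list=[6, 8, 47, 7, 2, 9, 1] cursor@8
After 5 (insert_before(62)): list=[6, 62, 8, 47, 7, 2, 9, 1] cursor@8
After 6 (next): list=[6, 62, 8, 47, 7, 2, 9, 1] cursor@47
After 7 (delete_current): list=[6, 62, 8, 7, 2, 9, 1] cursor@7

Answer: 6 62 8 7 2 9 1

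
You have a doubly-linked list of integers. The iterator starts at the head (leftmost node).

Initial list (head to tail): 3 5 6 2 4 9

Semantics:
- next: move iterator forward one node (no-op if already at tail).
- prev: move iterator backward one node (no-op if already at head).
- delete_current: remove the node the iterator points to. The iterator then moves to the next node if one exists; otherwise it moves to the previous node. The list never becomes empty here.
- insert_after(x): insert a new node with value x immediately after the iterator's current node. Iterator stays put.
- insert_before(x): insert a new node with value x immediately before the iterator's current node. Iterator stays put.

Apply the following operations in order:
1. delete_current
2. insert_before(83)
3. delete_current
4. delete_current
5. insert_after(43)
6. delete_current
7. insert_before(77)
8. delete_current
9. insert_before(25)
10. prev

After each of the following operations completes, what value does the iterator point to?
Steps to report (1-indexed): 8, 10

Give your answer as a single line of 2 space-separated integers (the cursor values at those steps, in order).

Answer: 4 25

Derivation:
After 1 (delete_current): list=[5, 6, 2, 4, 9] cursor@5
After 2 (insert_before(83)): list=[83, 5, 6, 2, 4, 9] cursor@5
After 3 (delete_current): list=[83, 6, 2, 4, 9] cursor@6
After 4 (delete_current): list=[83, 2, 4, 9] cursor@2
After 5 (insert_after(43)): list=[83, 2, 43, 4, 9] cursor@2
After 6 (delete_current): list=[83, 43, 4, 9] cursor@43
After 7 (insert_before(77)): list=[83, 77, 43, 4, 9] cursor@43
After 8 (delete_current): list=[83, 77, 4, 9] cursor@4
After 9 (insert_before(25)): list=[83, 77, 25, 4, 9] cursor@4
After 10 (prev): list=[83, 77, 25, 4, 9] cursor@25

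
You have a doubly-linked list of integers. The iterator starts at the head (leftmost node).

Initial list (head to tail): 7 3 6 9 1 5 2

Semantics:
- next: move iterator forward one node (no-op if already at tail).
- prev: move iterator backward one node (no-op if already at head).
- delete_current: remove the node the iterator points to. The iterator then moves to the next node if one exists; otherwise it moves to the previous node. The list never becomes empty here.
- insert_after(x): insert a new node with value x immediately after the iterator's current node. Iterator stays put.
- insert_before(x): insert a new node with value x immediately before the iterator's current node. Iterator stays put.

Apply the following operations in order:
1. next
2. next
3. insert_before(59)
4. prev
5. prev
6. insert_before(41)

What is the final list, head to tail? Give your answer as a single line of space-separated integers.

After 1 (next): list=[7, 3, 6, 9, 1, 5, 2] cursor@3
After 2 (next): list=[7, 3, 6, 9, 1, 5, 2] cursor@6
After 3 (insert_before(59)): list=[7, 3, 59, 6, 9, 1, 5, 2] cursor@6
After 4 (prev): list=[7, 3, 59, 6, 9, 1, 5, 2] cursor@59
After 5 (prev): list=[7, 3, 59, 6, 9, 1, 5, 2] cursor@3
After 6 (insert_before(41)): list=[7, 41, 3, 59, 6, 9, 1, 5, 2] cursor@3

Answer: 7 41 3 59 6 9 1 5 2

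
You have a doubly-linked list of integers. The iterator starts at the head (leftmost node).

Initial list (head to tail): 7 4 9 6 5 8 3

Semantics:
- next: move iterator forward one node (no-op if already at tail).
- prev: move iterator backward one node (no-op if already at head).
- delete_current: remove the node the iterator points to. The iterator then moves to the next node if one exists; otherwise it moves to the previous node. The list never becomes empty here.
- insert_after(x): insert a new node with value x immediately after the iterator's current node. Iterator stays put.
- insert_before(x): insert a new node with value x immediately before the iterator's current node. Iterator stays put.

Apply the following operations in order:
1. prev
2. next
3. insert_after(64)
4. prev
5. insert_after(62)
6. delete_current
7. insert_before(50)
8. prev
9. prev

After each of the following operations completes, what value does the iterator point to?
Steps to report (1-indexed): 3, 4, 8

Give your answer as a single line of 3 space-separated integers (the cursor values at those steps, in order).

After 1 (prev): list=[7, 4, 9, 6, 5, 8, 3] cursor@7
After 2 (next): list=[7, 4, 9, 6, 5, 8, 3] cursor@4
After 3 (insert_after(64)): list=[7, 4, 64, 9, 6, 5, 8, 3] cursor@4
After 4 (prev): list=[7, 4, 64, 9, 6, 5, 8, 3] cursor@7
After 5 (insert_after(62)): list=[7, 62, 4, 64, 9, 6, 5, 8, 3] cursor@7
After 6 (delete_current): list=[62, 4, 64, 9, 6, 5, 8, 3] cursor@62
After 7 (insert_before(50)): list=[50, 62, 4, 64, 9, 6, 5, 8, 3] cursor@62
After 8 (prev): list=[50, 62, 4, 64, 9, 6, 5, 8, 3] cursor@50
After 9 (prev): list=[50, 62, 4, 64, 9, 6, 5, 8, 3] cursor@50

Answer: 4 7 50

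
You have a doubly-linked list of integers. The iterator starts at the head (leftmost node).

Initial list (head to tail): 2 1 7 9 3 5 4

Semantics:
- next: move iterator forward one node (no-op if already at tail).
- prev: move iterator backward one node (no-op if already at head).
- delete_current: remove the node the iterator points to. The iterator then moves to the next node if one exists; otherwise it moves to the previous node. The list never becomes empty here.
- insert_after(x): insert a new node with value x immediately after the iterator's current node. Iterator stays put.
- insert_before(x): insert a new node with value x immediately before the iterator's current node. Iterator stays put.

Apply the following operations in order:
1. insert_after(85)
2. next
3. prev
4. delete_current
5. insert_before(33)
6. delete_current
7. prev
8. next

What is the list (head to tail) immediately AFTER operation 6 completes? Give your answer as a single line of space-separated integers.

Answer: 33 1 7 9 3 5 4

Derivation:
After 1 (insert_after(85)): list=[2, 85, 1, 7, 9, 3, 5, 4] cursor@2
After 2 (next): list=[2, 85, 1, 7, 9, 3, 5, 4] cursor@85
After 3 (prev): list=[2, 85, 1, 7, 9, 3, 5, 4] cursor@2
After 4 (delete_current): list=[85, 1, 7, 9, 3, 5, 4] cursor@85
After 5 (insert_before(33)): list=[33, 85, 1, 7, 9, 3, 5, 4] cursor@85
After 6 (delete_current): list=[33, 1, 7, 9, 3, 5, 4] cursor@1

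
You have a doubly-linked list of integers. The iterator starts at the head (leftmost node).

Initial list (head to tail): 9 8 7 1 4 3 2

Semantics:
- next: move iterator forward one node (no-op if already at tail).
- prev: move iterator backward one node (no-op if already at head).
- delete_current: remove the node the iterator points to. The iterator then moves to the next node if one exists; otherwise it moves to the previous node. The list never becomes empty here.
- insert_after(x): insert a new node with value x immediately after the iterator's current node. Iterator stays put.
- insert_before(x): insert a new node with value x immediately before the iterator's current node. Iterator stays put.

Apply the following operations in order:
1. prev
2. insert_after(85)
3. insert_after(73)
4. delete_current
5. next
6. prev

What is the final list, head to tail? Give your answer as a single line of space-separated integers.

Answer: 73 85 8 7 1 4 3 2

Derivation:
After 1 (prev): list=[9, 8, 7, 1, 4, 3, 2] cursor@9
After 2 (insert_after(85)): list=[9, 85, 8, 7, 1, 4, 3, 2] cursor@9
After 3 (insert_after(73)): list=[9, 73, 85, 8, 7, 1, 4, 3, 2] cursor@9
After 4 (delete_current): list=[73, 85, 8, 7, 1, 4, 3, 2] cursor@73
After 5 (next): list=[73, 85, 8, 7, 1, 4, 3, 2] cursor@85
After 6 (prev): list=[73, 85, 8, 7, 1, 4, 3, 2] cursor@73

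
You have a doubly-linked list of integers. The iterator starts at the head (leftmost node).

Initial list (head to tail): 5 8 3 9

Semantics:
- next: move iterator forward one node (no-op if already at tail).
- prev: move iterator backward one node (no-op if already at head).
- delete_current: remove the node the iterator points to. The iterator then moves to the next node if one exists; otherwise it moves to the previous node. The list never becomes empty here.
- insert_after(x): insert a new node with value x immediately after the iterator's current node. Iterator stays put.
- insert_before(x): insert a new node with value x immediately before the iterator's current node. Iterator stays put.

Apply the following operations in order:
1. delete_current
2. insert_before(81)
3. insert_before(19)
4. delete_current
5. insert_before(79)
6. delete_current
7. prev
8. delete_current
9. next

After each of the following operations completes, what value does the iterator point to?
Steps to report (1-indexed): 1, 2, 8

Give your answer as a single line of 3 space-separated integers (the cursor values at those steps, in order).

After 1 (delete_current): list=[8, 3, 9] cursor@8
After 2 (insert_before(81)): list=[81, 8, 3, 9] cursor@8
After 3 (insert_before(19)): list=[81, 19, 8, 3, 9] cursor@8
After 4 (delete_current): list=[81, 19, 3, 9] cursor@3
After 5 (insert_before(79)): list=[81, 19, 79, 3, 9] cursor@3
After 6 (delete_current): list=[81, 19, 79, 9] cursor@9
After 7 (prev): list=[81, 19, 79, 9] cursor@79
After 8 (delete_current): list=[81, 19, 9] cursor@9
After 9 (next): list=[81, 19, 9] cursor@9

Answer: 8 8 9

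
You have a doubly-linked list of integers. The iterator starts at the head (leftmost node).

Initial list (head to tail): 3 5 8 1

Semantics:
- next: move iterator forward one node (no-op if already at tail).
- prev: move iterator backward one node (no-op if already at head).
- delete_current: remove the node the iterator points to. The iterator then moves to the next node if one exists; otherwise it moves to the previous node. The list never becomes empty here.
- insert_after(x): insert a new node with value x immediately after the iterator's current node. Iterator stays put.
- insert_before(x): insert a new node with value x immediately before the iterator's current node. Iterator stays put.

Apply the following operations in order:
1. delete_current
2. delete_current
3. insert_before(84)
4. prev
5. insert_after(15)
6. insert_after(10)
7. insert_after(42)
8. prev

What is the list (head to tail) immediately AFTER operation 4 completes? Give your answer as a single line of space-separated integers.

Answer: 84 8 1

Derivation:
After 1 (delete_current): list=[5, 8, 1] cursor@5
After 2 (delete_current): list=[8, 1] cursor@8
After 3 (insert_before(84)): list=[84, 8, 1] cursor@8
After 4 (prev): list=[84, 8, 1] cursor@84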